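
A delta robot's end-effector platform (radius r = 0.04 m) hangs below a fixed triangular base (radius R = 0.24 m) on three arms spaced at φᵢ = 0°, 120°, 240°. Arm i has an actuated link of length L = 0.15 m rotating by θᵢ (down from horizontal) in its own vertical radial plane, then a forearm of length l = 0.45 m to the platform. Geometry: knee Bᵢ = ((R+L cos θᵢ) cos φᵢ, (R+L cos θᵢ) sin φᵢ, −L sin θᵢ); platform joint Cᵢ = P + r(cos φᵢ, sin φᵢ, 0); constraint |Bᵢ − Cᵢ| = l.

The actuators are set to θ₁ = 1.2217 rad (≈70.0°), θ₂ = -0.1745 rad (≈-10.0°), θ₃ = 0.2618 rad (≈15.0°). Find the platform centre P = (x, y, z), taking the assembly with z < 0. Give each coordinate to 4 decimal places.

(-0.1517, 0.0371, -0.3377)

arm 1 at φ=0.0°: ρ1 = 0.2513;  centre 1 = (0.2513, 0.0000, -0.1410)
arm 2 at φ=120.0°: ρ2 = 0.3477;  centre 2 = (-0.1739, 0.3011, 0.0260)
centre 3 = (0.3449·cos240.0°, 0.3449·sin240.0°, -0.0388) = (-0.1724, -0.2987, -0.0388)
eliminate P² terms by subtracting sphere 1 from 2 and 3
linear system: -0.8503x+0.6023y = 0.0386−0.3340z; -0.8475x+-0.5974y = 0.0374−0.2043z
Cramer: x(z) = -0.0448+0.3167z;  y(z) = 0.0008-0.1074z
sphere 1 gives Az²+Bz+C=0 with A=1.1118, B=0.0942, C=-0.0950;  B²−4AC=0.4313;  roots -0.3377, 0.2530;  negative root z = -0.3377
x = -0.1517, y = 0.0371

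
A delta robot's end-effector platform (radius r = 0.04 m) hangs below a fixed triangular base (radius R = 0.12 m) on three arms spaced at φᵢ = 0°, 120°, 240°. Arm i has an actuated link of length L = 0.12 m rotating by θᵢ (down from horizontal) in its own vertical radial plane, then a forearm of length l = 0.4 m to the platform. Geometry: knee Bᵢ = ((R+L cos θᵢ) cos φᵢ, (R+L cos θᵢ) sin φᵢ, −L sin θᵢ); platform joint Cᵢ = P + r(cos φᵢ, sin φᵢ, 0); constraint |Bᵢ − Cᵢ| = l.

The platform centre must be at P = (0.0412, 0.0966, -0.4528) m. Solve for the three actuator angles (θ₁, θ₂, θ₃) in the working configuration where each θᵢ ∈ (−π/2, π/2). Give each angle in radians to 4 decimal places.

φ1=0.0° → target in arm frame (0.0412, 0.0966)
  A=0.0388, B=-0.4528, C=(l²−L²−A²−y'²−z²)/(2L)=-0.2928
  θ1 = atan2(B,A) + arccos(C/0.4545) = 0.7855
φ2=120.0° → target in arm frame (0.0631, -0.0840)
  e−x'=0.0169;  (l²−L²−(e−x')²−y'²−z²)/2L = -0.2782
  γ=atan2(-0.4528,0.0169)=-1.5334;  ψ=arccos(-0.6140)=2.2319;  θ2=γ+ψ≈0.6985
rotate P by −φ3: (-0.1043, -0.0126, -0.4528)
  A=0.1843, B=-0.4528, C=(l²−L²−A²−y'²−z²)/(2L)=-0.3897
  θ3 = atan2(B,A) + arccos(C/0.4889) = 1.3092

θ₁ = 0.7855, θ₂ = 0.6985, θ₃ = 1.3092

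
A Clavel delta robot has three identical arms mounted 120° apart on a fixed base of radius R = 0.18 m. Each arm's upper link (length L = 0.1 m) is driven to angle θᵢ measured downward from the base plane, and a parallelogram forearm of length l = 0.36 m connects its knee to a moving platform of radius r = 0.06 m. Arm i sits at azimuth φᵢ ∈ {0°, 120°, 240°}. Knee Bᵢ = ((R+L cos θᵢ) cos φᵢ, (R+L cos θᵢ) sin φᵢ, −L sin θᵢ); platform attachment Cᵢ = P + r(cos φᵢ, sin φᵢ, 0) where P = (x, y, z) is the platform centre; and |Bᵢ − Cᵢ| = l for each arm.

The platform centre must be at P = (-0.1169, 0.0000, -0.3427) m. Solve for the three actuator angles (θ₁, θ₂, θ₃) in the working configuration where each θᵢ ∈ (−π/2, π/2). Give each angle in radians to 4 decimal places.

θ₁ = 1.3094, θ₂ = 0.3492, θ₃ = 0.3492

rotate P by −φ1: (-0.1169, 0.0000, -0.3427)
  e−x'=0.2369;  (l²−L²−(e−x')²−y'²−z²)/2L = -0.2698
  √(A²+B²)=0.4166;  θ1 = -0.9659+2.2753 ≈ 1.3094
rotate P by −φ2: (0.0584, 0.1012, -0.3427)
  A=0.0616, B=-0.3427, C=(l²−L²−A²−y'²−z²)/(2L)=-0.0594
  √(A²+B²)=0.3482;  θ2 = -1.3931+1.7422 ≈ 0.3492
rotate P by −φ3: (0.0585, -0.1012, -0.3427)
  A=0.0615, B=-0.3427, C=(l²−L²−A²−y'²−z²)/(2L)=-0.0594
  γ=atan2(-0.3427,0.0615)=-1.3931;  ψ=arccos(-0.1706)=1.7422;  θ3=γ+ψ≈0.3492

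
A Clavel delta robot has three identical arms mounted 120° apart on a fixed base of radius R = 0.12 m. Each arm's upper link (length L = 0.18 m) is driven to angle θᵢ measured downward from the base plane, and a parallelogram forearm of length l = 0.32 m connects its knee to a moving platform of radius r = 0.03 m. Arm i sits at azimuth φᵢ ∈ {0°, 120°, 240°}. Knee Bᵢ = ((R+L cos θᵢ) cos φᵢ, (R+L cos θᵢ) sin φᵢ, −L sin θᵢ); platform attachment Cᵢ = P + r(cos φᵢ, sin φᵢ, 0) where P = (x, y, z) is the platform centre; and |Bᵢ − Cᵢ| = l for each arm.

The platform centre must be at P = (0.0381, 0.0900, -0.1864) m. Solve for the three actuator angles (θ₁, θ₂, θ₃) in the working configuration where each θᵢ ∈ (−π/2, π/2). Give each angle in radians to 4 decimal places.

θ₁ = -0.0873, θ₂ = -0.2621, θ₃ = 0.7855

φ1=0.0° → target in arm frame (0.0381, 0.0900)
  A=0.0519, B=-0.1864, C=(l²−L²−A²−y'²−z²)/(2L)=0.0679
  θ1 = atan2(B,A) + arccos(C/0.1935) = -0.0873
arm 2 (φ=120.0°): x'=0.0589, y'=-0.0780
  A=0.0311, B=-0.1864, C=(l²−L²−A²−y'²−z²)/(2L)=0.0783
  γ=atan2(-0.1864,0.0311)=-1.4054;  ψ=arccos(0.4146)=1.1433;  θ2=γ+ψ≈-0.2621
rotate P by −φ3: (-0.0970, -0.0120, -0.1864)
  A=0.1870, B=-0.1864, C=(l²−L²−A²−y'²−z²)/(2L)=0.0004
  γ=atan2(-0.1864,0.1870)=-0.7838;  ψ=arccos(0.0015)=1.5693;  θ3=γ+ψ≈0.7855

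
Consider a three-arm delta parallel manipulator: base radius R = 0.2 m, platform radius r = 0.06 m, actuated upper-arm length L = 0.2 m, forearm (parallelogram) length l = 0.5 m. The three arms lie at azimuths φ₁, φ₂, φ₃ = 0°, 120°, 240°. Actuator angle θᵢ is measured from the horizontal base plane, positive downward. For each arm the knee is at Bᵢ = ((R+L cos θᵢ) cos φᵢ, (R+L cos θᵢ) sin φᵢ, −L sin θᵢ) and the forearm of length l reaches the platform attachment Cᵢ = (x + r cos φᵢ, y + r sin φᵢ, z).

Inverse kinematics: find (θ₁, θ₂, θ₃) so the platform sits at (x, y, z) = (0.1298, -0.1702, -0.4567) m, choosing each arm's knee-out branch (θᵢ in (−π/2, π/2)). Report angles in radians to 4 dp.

θ₁ = 0.1742, θ₂ = 1.2216, θ₃ = 0.3492

arm 1 (φ=0.0°): x'=0.1298, y'=-0.1702
  A=0.0102, B=-0.4567, C=(l²−L²−A²−y'²−z²)/(2L)=-0.0691
  γ=atan2(-0.4567,0.0102)=-1.5485;  ψ=arccos(-0.1513)=1.7227;  θ1=γ+ψ≈0.1742
rotate P by −φ2: (-0.2123, -0.0273, -0.4567)
  e−x'=0.3523;  (l²−L²−(e−x')²−y'²−z²)/2L = -0.3086
  γ=atan2(-0.4567,0.3523)=-0.9137;  ψ=arccos(-0.5350)=2.1353;  θ2=γ+ψ≈1.2216
rotate P by −φ3: (0.0825, 0.1975, -0.4567)
  e−x'=0.0575;  (l²−L²−(e−x')²−y'²−z²)/2L = -0.1022
  γ=atan2(-0.4567,0.0575)=-1.4455;  ψ=arccos(-0.2221)=1.7948;  θ3=γ+ψ≈0.3492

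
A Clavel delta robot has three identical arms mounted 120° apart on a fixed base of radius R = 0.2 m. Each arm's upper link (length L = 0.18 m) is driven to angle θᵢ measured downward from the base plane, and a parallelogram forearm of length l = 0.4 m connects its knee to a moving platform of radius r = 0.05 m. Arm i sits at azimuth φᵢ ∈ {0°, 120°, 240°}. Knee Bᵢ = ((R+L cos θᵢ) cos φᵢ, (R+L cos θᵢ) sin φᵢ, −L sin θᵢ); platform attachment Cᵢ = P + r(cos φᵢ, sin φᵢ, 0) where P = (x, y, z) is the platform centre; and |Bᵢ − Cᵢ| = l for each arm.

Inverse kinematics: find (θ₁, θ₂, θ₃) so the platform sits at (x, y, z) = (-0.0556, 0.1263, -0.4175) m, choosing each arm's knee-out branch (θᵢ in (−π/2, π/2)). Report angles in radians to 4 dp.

θ₁ = 1.1344, θ₂ = 0.3493, θ₃ = 1.2217

φ1=0.0° → target in arm frame (-0.0556, 0.1263)
  e−x'=0.2056;  (l²−L²−(e−x')²−y'²−z²)/2L = -0.2915
  γ=atan2(-0.4175,0.2056)=-1.1132;  ψ=arccos(-0.6263)=2.2476;  θ1=γ+ψ≈1.1344
φ2=120.0° → target in arm frame (0.1372, -0.0150)
  e−x'=0.0128;  (l²−L²−(e−x')²−y'²−z²)/2L = -0.1308
  γ=atan2(-0.4175,0.0128)=-1.5401;  ψ=arccos(-0.3132)=1.8894;  θ2=γ+ψ≈0.3493
arm 3 (φ=240.0°): x'=-0.0816, y'=-0.1113
  A cos θ + B sin θ = C:  0.2316·cos θ + -0.4175·sin θ = -0.3131
  √(A²+B²)=0.4774;  θ3 = -1.0644+2.2861 ≈ 1.2217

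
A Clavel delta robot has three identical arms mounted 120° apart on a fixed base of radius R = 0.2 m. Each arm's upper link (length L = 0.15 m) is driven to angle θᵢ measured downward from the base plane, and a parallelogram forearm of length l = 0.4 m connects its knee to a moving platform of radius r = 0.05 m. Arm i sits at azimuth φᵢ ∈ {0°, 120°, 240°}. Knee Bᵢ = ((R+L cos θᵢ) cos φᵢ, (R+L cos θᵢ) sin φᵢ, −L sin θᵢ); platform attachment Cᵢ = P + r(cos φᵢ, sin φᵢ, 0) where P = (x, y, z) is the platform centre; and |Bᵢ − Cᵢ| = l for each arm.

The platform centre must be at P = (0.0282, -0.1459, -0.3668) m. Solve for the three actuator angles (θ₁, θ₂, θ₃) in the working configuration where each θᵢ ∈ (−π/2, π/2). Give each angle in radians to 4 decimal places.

φ1=0.0° → target in arm frame (0.0282, -0.1459)
  A cos θ + B sin θ = C:  0.1218·cos θ + -0.3668·sin θ = -0.1105
  γ=atan2(-0.3668,0.1218)=-1.2502;  ψ=arccos(-0.2860)=1.8609;  θ1=γ+ψ≈0.6107
φ2=120.0° → target in arm frame (-0.1405, 0.0485)
  A=0.2905, B=-0.3668, C=(l²−L²−A²−y'²−z²)/(2L)=-0.2792
  √(A²+B²)=0.4679;  θ2 = -0.9010+2.2102 ≈ 1.3092
rotate P by −φ3: (0.1123, 0.0974, -0.3668)
  A=0.0377, B=-0.3668, C=(l²−L²−A²−y'²−z²)/(2L)=-0.0265
  √(A²+B²)=0.3687;  θ3 = -1.4682+1.6427 ≈ 0.1745

θ₁ = 0.6107, θ₂ = 1.3092, θ₃ = 0.1745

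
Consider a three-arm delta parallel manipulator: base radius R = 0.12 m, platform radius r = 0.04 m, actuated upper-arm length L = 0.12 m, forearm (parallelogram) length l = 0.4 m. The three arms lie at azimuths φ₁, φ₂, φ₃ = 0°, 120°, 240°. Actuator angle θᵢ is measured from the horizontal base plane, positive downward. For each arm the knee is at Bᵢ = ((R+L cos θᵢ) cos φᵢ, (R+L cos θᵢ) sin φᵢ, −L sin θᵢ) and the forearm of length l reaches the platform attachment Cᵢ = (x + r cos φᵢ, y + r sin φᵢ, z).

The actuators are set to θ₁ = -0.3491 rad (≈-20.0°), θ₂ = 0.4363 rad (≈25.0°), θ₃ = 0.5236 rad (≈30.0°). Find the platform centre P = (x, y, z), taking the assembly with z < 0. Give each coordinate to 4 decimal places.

φ1=0.0°: virtual centre (0.1928, 0.0000, 0.0410), radius l
φ2=120.0°: virtual centre (-0.0944, 0.1635, -0.0507), radius l
centre 3 = (0.1839·cos240.0°, 0.1839·sin240.0°, -0.0600) = (-0.0920, -0.1593, -0.0600)
subtract pairs → two planes through P
[-0.5743 0.3269 -0.1835]·P = -0.0006;  [-0.5694 -0.3186 -0.2021]·P = -0.0014
det = 0.3691;  x = 0.0018+-0.3374z,  y = 0.0012+-0.0313z
into |P−centre ₁|² = l²: 1.1148z² + 0.0467z + -0.1218 = 0;  Δ = 0.5455;  z = -0.3522 or 0.3103 → z<0 root = -0.3522
x = 0.1206, y = 0.0122

(0.1206, 0.0122, -0.3522)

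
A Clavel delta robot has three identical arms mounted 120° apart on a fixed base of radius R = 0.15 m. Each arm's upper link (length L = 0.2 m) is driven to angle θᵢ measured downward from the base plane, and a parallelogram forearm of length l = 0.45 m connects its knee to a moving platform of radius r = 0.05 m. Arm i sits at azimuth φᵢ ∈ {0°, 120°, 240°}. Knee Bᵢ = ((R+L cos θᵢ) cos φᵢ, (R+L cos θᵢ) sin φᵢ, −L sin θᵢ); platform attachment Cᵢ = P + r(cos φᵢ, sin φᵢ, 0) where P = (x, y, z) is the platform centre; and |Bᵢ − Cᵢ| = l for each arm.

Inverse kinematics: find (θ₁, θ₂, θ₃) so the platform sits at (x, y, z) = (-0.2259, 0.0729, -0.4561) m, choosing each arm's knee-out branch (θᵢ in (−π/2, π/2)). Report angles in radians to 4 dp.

θ₁ = 1.3964, θ₂ = 0.2620, θ₃ = 0.6982

rotate P by −φ1: (-0.2259, 0.0729, -0.4561)
  A cos θ + B sin θ = C:  0.3259·cos θ + -0.4561·sin θ = -0.3926
  γ=atan2(-0.4561,0.3259)=-0.9504;  ψ=arccos(-0.7004)=2.3468;  θ1=γ+ψ≈1.3964
φ2=120.0° → target in arm frame (0.1761, 0.1592)
  A=-0.0761, B=-0.4561, C=(l²−L²−A²−y'²−z²)/(2L)=-0.1916
  γ=atan2(-0.4561,-0.0761)=-1.7361;  ψ=arccos(-0.4144)=1.9981;  θ2=γ+ψ≈0.2620
φ3=240.0° → target in arm frame (0.0498, -0.2321)
  A cos θ + B sin θ = C:  0.0502·cos θ + -0.4561·sin θ = -0.2548
  √(A²+B²)=0.4589;  θ3 = -1.4612+2.1594 ≈ 0.6982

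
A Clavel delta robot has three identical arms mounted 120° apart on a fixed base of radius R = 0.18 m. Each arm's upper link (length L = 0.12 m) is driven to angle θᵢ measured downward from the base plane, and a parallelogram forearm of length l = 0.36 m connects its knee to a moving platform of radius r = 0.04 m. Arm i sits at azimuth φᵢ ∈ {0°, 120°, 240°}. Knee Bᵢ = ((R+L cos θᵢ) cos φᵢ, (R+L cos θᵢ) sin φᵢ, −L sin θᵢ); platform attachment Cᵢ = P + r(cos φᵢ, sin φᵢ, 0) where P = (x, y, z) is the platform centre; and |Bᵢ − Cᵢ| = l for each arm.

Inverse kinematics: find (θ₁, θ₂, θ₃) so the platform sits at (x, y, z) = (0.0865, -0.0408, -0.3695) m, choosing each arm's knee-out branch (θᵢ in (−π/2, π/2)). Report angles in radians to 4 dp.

θ₁ = 0.4365, θ₂ = 1.3090, θ₃ = 0.9601

arm 1 (φ=0.0°): x'=0.0865, y'=-0.0408
  A cos θ + B sin θ = C:  0.0535·cos θ + -0.3695·sin θ = -0.1077
  γ=atan2(-0.3695,0.0535)=-1.4270;  ψ=arccos(-0.2886)=1.8635;  θ1=γ+ψ≈0.4365
rotate P by −φ2: (-0.0786, -0.0545, -0.3695)
  A=0.2186, B=-0.3695, C=(l²−L²−A²−y'²−z²)/(2L)=-0.3003
  √(A²+B²)=0.4293;  θ2 = -1.0366+2.3456 ≈ 1.3090
rotate P by −φ3: (-0.0079, 0.0953, -0.3695)
  A=0.1479, B=-0.3695, C=(l²−L²−A²−y'²−z²)/(2L)=-0.2179
  √(A²+B²)=0.3980;  θ3 = -1.1900+2.1501 ≈ 0.9601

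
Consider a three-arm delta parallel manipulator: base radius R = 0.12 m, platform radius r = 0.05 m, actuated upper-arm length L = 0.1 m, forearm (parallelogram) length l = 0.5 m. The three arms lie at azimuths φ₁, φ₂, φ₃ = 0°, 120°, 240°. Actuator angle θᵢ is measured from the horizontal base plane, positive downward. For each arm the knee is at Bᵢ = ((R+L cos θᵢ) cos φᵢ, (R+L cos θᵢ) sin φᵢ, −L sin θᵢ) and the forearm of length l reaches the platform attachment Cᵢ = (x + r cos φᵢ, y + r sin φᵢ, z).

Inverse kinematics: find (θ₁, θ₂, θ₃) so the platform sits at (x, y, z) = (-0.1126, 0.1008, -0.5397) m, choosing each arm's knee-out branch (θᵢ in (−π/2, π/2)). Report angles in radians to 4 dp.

rotate P by −φ1: (-0.1126, 0.1008, -0.5397)
  A=0.1826, B=-0.5397, C=(l²−L²−A²−y'²−z²)/(2L)=-0.4739
  γ=atan2(-0.5397,0.1826)=-1.2446;  ψ=arccos(-0.8318)=2.5531;  θ1=γ+ψ≈1.3085
arm 2 (φ=120.0°): x'=0.1436, y'=0.0471
  A=-0.0736, B=-0.5397, C=(l²−L²−A²−y'²−z²)/(2L)=-0.2946
  √(A²+B²)=0.5447;  θ2 = -1.7063+2.1422 ≈ 0.4358
φ3=240.0° → target in arm frame (-0.0310, -0.1479)
  e−x'=0.1010;  (l²−L²−(e−x')²−y'²−z²)/2L = -0.4168
  γ=atan2(-0.5397,0.1010)=-1.3858;  ψ=arccos(-0.7591)=2.4327;  θ3=γ+ψ≈1.0469

θ₁ = 1.3085, θ₂ = 0.4358, θ₃ = 1.0469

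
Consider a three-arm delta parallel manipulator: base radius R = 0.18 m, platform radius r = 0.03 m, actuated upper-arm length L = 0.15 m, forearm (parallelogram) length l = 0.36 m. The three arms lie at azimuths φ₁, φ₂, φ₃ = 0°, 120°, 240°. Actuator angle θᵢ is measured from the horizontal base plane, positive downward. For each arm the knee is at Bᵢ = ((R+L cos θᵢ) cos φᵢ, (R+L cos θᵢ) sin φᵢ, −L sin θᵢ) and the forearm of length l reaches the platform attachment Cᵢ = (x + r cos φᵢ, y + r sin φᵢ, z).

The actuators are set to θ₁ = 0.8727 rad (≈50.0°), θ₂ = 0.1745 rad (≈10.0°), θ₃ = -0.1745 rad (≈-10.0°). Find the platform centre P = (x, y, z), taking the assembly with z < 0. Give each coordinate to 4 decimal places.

(-0.0897, -0.0244, -0.2416)

arm 1 at φ=0.0°: ρ1 = 0.2464;  O1 = (0.2464, 0.0000, -0.1149)
arm 2 at φ=120.0°: ρ2 = 0.2977;  O2 = (-0.1489, 0.2578, -0.0260)
arm 3 at φ=240.0°: ρ3 = 0.2977;  O3 = (-0.1489, -0.2578, 0.0260)
eliminate P² terms by subtracting sphere 1 from 2 and 3
[-0.7906 0.5157 0.1777]·P = 0.0154;  [-0.7906 -0.5157 0.2819]·P = 0.0154
Cramer: x(z) = -0.0195+0.2907z;  y(z) = 0.0000+0.1010z
quadratic in z: (1.0947)z²+(0.0752)z+(-0.0457)=0, √Δ=0.4536 → z ∈ {-0.2416, 0.1728}; z = -0.2416 (taking z<0)
x = -0.0897, y = -0.0244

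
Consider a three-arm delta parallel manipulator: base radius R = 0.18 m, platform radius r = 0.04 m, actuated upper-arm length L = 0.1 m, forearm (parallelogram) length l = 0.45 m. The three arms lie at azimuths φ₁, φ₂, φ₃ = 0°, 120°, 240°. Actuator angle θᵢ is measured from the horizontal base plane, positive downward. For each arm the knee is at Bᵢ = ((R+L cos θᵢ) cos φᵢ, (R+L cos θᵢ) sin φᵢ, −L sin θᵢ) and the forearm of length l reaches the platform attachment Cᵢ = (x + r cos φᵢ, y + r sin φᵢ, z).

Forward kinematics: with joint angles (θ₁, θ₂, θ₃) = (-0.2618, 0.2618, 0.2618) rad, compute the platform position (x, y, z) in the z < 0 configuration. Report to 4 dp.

arm 1 at φ=0.0°: (R−r)+L cos θ1 = 0.2366;  O1 = (0.2366, 0.0000, 0.0259)
φ2=120.0°: virtual centre (-0.1183, 0.2049, -0.0259), radius l
O3 = (0.2366·cos240.0°, 0.2366·sin240.0°, -0.0259) = (-0.1183, -0.2049, -0.0259)
eliminate P² terms by subtracting sphere 1 from 2 and 3
plane₁₂: -0.7098x+0.4098y+-0.1035z = 0.0000
det = 0.5817;  x = 0.0000+-0.1459z,  y = 0.0000+0.0000z
quadratic in z: (1.0213)z²+(0.0173)z+(-0.1459)=0, √Δ=0.7721 → z ∈ {-0.3865, 0.3696}; z = -0.3865 (taking z<0)
x = 0.0564, y = 0.0000

(0.0564, 0.0000, -0.3865)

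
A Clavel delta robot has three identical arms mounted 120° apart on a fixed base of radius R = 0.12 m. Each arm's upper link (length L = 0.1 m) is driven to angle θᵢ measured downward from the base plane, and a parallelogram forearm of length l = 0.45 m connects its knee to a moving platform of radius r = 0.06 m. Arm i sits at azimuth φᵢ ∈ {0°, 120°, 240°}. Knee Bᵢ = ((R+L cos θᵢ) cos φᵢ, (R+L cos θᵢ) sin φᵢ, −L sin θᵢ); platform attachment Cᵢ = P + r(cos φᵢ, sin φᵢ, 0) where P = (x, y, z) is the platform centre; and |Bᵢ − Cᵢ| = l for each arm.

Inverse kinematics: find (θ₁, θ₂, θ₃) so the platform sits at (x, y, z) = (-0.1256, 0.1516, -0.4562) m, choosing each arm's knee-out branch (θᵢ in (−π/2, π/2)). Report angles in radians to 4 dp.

φ1=0.0° → target in arm frame (-0.1256, 0.1516)
  A=0.1856, B=-0.4562, C=(l²−L²−A²−y'²−z²)/(2L)=-0.3652
  θ1 = atan2(B,A) + arccos(C/0.4925) = 1.2218
arm 2 (φ=120.0°): x'=0.1941, y'=0.0330
  e−x'=-0.1341;  (l²−L²−(e−x')²−y'²−z²)/2L = -0.1734
  √(A²+B²)=0.4755;  θ2 = -1.8567+1.9441 ≈ 0.0875
φ3=240.0° → target in arm frame (-0.0685, -0.1846)
  e−x'=0.1285;  (l²−L²−(e−x')²−y'²−z²)/2L = -0.3310
  √(A²+B²)=0.4739;  θ3 = -1.2963+2.3439 ≈ 1.0476

θ₁ = 1.2218, θ₂ = 0.0875, θ₃ = 1.0476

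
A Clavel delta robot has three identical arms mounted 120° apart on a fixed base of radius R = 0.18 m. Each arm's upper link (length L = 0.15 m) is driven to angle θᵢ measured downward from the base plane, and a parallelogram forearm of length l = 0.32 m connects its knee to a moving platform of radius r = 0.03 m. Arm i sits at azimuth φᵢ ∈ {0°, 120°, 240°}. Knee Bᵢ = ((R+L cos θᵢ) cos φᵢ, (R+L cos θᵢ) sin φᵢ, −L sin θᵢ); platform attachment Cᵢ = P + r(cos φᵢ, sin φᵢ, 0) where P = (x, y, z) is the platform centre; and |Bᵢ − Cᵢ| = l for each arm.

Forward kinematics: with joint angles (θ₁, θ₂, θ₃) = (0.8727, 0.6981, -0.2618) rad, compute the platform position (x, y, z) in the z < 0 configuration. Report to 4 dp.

(-0.0555, -0.0634, -0.2001)

arm 1 at φ=0.0°: ρ1 = 0.2464;  S1 = (0.2464, 0.0000, -0.1149)
φ2=120.0°: virtual centre (-0.1325, 0.2294, -0.0964), radius l
arm 3 at φ=240.0°: ρ3 = 0.2949;  S3 = (-0.1474, -0.2554, 0.0388)
eliminate P² terms by subtracting sphere 1 from 2 and 3
[-0.7577 0.4588 0.0370]·P = 0.0055;  [-0.7877 -0.5108 0.3075]·P = 0.0145
Cramer: x(z) = -0.0127+0.2137z;  y(z) = -0.0089+0.2723z
into |P−S₁|² = l²: 1.1199z² + 0.1142z + -0.0220 = 0;  Δ = 0.1115;  z = -0.2001 or 0.0981 → z<0 root = -0.2001
x = -0.0555, y = -0.0634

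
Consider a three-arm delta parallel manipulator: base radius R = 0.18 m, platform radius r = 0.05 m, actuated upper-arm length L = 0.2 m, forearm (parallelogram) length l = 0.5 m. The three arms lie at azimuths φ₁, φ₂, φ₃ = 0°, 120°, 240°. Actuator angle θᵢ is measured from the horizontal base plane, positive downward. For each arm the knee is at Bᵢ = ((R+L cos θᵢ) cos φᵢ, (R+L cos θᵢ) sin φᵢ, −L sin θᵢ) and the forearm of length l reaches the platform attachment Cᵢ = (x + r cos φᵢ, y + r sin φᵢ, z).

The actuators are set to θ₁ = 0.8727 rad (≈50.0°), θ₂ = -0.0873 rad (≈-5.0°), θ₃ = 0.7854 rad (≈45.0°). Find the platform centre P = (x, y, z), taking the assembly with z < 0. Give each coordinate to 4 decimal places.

O1 = (0.2586·cos0.0°, 0.2586·sin0.0°, -0.1532) = (0.2586, 0.0000, -0.1532)
O2 = (0.3292·cos120.0°, 0.3292·sin120.0°, 0.0174) = (-0.1646, 0.2851, 0.0174)
arm 3 at φ=240.0°: ρ3 = 0.2714;  O3 = (-0.1357, -0.2351, -0.1414)
eliminate P² terms by subtracting sphere 1 from 2 and 3
[-0.8463 0.5703 0.3413]·P = 0.0184;  [-0.7885 -0.4701 0.0236]·P = 0.0033
Cramer: x(z) = -0.0124+0.2052z;  y(z) = 0.0138-0.2940z
quadratic in z: (1.1285)z²+(0.1871)z+(-0.1529)=0, √Δ=0.8516 → z ∈ {-0.4602, 0.2944}; z = -0.4602 (taking z<0)
x = -0.1069, y = 0.1491

(-0.1069, 0.1491, -0.4602)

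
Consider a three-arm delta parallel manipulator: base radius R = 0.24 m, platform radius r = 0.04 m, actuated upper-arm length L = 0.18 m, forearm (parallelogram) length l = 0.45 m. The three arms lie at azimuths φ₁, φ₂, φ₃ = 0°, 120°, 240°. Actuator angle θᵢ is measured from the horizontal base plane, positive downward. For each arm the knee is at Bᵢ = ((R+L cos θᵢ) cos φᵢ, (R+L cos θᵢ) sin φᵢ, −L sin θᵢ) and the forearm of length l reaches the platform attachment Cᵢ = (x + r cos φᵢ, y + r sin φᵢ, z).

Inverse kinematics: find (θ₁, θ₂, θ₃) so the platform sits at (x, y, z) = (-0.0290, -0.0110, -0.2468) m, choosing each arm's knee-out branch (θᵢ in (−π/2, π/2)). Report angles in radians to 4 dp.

θ₁ = 0.2619, θ₂ = -0.0001, θ₃ = -0.1748

φ1=0.0° → target in arm frame (-0.0290, -0.0110)
  A cos θ + B sin θ = C:  0.2290·cos θ + -0.2468·sin θ = 0.1573
  γ=atan2(-0.2468,0.2290)=-0.8228;  ψ=arccos(0.4672)=1.0847;  θ1=γ+ψ≈0.2619
φ2=120.0° → target in arm frame (0.0050, 0.0306)
  A cos θ + B sin θ = C:  0.1950·cos θ + -0.2468·sin θ = 0.1950
  θ2 = atan2(B,A) + arccos(C/0.3146) = -0.0001
rotate P by −φ3: (0.0240, -0.0196, -0.2468)
  e−x'=0.1760;  (l²−L²−(e−x')²−y'²−z²)/2L = 0.2162
  √(A²+B²)=0.3031;  θ3 = -0.9514+0.7766 ≈ -0.1748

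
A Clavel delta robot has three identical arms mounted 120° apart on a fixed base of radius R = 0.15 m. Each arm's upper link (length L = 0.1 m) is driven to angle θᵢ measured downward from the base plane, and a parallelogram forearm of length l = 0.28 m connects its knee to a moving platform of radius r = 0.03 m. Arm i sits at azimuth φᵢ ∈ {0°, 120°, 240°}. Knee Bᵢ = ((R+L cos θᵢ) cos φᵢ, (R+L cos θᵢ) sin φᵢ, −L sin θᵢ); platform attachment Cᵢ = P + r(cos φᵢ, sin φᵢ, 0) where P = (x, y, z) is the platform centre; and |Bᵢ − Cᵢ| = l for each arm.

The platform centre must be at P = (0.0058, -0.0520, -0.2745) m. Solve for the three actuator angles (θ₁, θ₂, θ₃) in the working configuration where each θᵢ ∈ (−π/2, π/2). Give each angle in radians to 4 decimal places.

θ₁ = 0.7859, θ₂ = 1.1350, θ₃ = 0.5238

φ1=0.0° → target in arm frame (0.0058, -0.0520)
  A cos θ + B sin θ = C:  0.1142·cos θ + -0.2745·sin θ = -0.1135
  θ1 = atan2(B,A) + arccos(C/0.2973) = 0.7859
rotate P by −φ2: (-0.0479, 0.0210, -0.2745)
  A=0.1679, B=-0.2745, C=(l²−L²−A²−y'²−z²)/(2L)=-0.1780
  √(A²+B²)=0.3218;  θ2 = -1.0218+2.1568 ≈ 1.1350
arm 3 (φ=240.0°): x'=0.0421, y'=0.0310
  e−x'=0.0779;  (l²−L²−(e−x')²−y'²−z²)/2L = -0.0699
  γ=atan2(-0.2745,0.0779)=-1.2944;  ψ=arccos(-0.2449)=1.8182;  θ3=γ+ψ≈0.5238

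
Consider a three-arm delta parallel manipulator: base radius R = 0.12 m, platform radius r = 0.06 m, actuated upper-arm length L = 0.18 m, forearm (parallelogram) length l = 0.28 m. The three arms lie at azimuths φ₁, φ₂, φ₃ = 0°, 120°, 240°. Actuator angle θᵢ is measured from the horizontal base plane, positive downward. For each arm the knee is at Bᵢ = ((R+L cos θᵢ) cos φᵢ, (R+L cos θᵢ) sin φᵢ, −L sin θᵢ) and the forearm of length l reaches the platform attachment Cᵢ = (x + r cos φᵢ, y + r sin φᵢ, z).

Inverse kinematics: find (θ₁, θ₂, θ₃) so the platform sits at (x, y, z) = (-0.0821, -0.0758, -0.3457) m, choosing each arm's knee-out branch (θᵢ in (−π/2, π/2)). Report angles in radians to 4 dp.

θ₁ = 1.2217, θ₂ = 1.0471, θ₃ = 0.5237

arm 1 (φ=0.0°): x'=-0.0821, y'=-0.0758
  A cos θ + B sin θ = C:  0.1421·cos θ + -0.3457·sin θ = -0.2762
  √(A²+B²)=0.3738;  θ1 = -1.1808+2.4025 ≈ 1.2217
arm 2 (φ=120.0°): x'=-0.0246, y'=0.1090
  e−x'=0.0846;  (l²−L²−(e−x')²−y'²−z²)/2L = -0.2571
  θ2 = atan2(B,A) + arccos(C/0.3559) = 1.0471
arm 3 (φ=240.0°): x'=0.1067, y'=-0.0332
  e−x'=-0.0467;  (l²−L²−(e−x')²−y'²−z²)/2L = -0.2133
  √(A²+B²)=0.3488;  θ3 = -1.7051+2.2287 ≈ 0.5237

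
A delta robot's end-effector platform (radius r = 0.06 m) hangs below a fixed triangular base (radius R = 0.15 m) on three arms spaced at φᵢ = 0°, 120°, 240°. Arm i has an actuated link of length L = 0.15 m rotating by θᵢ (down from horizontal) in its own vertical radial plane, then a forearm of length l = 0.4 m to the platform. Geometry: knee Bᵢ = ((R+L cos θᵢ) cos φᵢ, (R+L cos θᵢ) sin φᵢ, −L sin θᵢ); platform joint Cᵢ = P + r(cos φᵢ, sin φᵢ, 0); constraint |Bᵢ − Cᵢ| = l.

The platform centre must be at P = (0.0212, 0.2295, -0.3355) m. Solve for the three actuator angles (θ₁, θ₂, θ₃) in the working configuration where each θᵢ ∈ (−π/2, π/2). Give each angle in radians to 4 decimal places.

φ1=0.0° → target in arm frame (0.0212, 0.2295)
  A cos θ + B sin θ = C:  0.0688·cos θ + -0.3355·sin θ = -0.1082
  γ=atan2(-0.3355,0.0688)=-1.3685;  ψ=arccos(-0.3160)=1.8923;  θ1=γ+ψ≈0.5237
arm 2 (φ=120.0°): x'=0.1882, y'=-0.1331
  e−x'=-0.0982;  (l²−L²−(e−x')²−y'²−z²)/2L = -0.0080
  γ=atan2(-0.3355,-0.0982)=-1.8554;  ψ=arccos(-0.0230)=1.5938;  θ2=γ+ψ≈-0.2616
rotate P by −φ3: (-0.2094, -0.0964, -0.3355)
  e−x'=0.2994;  (l²−L²−(e−x')²−y'²−z²)/2L = -0.2465
  √(A²+B²)=0.4496;  θ3 = -0.8423+2.1512 ≈ 1.3089

θ₁ = 0.5237, θ₂ = -0.2616, θ₃ = 1.3089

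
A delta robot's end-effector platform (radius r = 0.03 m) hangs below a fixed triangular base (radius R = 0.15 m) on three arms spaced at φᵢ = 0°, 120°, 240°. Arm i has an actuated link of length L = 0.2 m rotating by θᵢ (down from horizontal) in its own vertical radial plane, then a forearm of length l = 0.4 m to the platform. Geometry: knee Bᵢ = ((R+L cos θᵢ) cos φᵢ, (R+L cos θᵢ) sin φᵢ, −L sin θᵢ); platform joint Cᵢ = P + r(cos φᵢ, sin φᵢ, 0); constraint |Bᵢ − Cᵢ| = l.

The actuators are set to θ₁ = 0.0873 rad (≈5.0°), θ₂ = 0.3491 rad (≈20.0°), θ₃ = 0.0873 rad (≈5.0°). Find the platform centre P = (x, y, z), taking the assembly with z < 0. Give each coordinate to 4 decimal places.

(0.0166, -0.0287, -0.2774)

arm 1 at φ=0.0°: e+L cos θ1 = 0.3192;  S1 = (0.3192, 0.0000, -0.0174)
φ2=120.0°: virtual centre (-0.1540, 0.2667, -0.0684), radius l
arm 3 at φ=240.0°: e+L cos θ3 = 0.3192;  S3 = (-0.1596, -0.2765, -0.0174)
eliminate P² terms by subtracting sphere 1 from 2 and 3
[-0.9464 0.5334 -0.1019]·P = -0.0027;  [-0.9577 -0.5529 0.0000]·P = 0.0000
det = 1.0341;  x = 0.0015+-0.0545z,  y = -0.0025+0.0944z
sphere 1 gives Az²+Bz+C=0 with A=1.0119, B=0.0690, C=-0.0587;  B²−4AC=0.2424;  roots -0.2774, 0.2091;  negative root z = -0.2774
x = 0.0166, y = -0.0287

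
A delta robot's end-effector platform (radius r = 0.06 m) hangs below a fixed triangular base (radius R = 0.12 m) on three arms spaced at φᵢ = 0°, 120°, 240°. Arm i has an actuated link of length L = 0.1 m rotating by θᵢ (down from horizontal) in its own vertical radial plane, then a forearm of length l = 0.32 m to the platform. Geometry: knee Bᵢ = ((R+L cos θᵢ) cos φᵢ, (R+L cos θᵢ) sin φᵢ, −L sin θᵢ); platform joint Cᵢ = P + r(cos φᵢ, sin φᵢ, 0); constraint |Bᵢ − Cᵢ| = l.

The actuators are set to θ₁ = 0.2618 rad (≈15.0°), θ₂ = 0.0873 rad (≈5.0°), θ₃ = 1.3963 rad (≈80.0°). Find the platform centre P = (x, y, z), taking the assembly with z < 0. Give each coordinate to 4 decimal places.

(0.0747, 0.1648, -0.2877)

arm 1 at φ=0.0°: ρ1 = 0.1566;  O1 = (0.1566, 0.0000, -0.0259)
arm 2 at φ=120.0°: ρ2 = 0.1596;  O2 = (-0.0798, 0.1382, -0.0087)
O3 = (0.0774·cos240.0°, 0.0774·sin240.0°, -0.0985) = (-0.0387, -0.0670, -0.0985)
subtract pairs → two planes through P
linear system: -0.4728x+0.2765y = 0.0004−0.0343z; -0.3905x+-0.1340y = -0.0095−-0.1452z
det = 0.1713;  x = 0.0151+-0.2075z,  y = 0.0271+-0.4789z
sphere 1 gives Az²+Bz+C=0 with A=1.2724, B=0.0846, C=-0.0810;  B²−4AC=0.4192;  roots -0.2877, 0.2212;  negative root z = -0.2877
x = 0.0747, y = 0.1648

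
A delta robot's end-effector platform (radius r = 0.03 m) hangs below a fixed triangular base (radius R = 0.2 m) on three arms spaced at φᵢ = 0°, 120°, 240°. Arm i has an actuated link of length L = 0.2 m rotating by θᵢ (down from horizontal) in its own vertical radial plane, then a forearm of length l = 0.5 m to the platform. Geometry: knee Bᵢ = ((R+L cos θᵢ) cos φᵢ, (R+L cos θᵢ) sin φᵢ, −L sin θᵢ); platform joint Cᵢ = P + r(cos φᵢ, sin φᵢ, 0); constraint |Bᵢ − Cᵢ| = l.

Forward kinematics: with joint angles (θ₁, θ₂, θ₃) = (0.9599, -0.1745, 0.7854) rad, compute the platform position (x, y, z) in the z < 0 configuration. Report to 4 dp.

φ1=0.0°: virtual centre (0.2847, 0.0000, -0.1638), radius l
S2 = (0.3670·cos120.0°, 0.3670·sin120.0°, 0.0347) = (-0.1835, 0.3178, 0.0347)
S3 = (0.3114·cos240.0°, 0.3114·sin240.0°, -0.1414) = (-0.1557, -0.2697, -0.1414)
|S₂|²−|S₁|² = 0.0280;  |S₃|²−|S₁|² = 0.0091
[-0.9364 0.6356 0.3971]·P = 0.0280;  [-0.8809 -0.5394 0.0448]·P = 0.0091
det = 1.0650;  x = -0.0196+0.2279z,  y = 0.0151+-0.2891z
into |P−S₁|² = l²: 1.1355z² + 0.1802z + -0.1303 = 0;  Δ = 0.6244;  z = -0.4273 or 0.2686 → z<0 root = -0.4273
x = -0.1170, y = 0.1387

(-0.1170, 0.1387, -0.4273)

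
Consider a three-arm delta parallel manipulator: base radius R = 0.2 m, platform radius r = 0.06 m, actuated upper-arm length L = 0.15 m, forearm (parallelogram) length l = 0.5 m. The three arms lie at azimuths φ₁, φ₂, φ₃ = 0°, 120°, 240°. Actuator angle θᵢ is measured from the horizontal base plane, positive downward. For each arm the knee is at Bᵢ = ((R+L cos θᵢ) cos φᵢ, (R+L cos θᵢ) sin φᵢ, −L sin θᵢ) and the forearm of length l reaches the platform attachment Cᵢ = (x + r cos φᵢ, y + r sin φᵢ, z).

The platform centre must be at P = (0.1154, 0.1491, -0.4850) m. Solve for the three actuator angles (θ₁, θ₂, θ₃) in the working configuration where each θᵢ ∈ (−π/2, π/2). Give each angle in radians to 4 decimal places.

θ₁ = 0.2620, θ₂ = 0.4365, θ₃ = 1.3091

φ1=0.0° → target in arm frame (0.1154, 0.1491)
  e−x'=0.0246;  (l²−L²−(e−x')²−y'²−z²)/2L = -0.1019
  √(A²+B²)=0.4856;  θ1 = -1.5201+1.7821 ≈ 0.2620
φ2=120.0° → target in arm frame (0.0714, -0.1745)
  A=0.0686, B=-0.4850, C=(l²−L²−A²−y'²−z²)/(2L)=-0.1429
  √(A²+B²)=0.4898;  θ2 = -1.4303+1.8669 ≈ 0.4365
rotate P by −φ3: (-0.1868, 0.0254, -0.4850)
  A=0.3268, B=-0.4850, C=(l²−L²−A²−y'²−z²)/(2L)=-0.3839
  θ3 = atan2(B,A) + arccos(C/0.5848) = 1.3091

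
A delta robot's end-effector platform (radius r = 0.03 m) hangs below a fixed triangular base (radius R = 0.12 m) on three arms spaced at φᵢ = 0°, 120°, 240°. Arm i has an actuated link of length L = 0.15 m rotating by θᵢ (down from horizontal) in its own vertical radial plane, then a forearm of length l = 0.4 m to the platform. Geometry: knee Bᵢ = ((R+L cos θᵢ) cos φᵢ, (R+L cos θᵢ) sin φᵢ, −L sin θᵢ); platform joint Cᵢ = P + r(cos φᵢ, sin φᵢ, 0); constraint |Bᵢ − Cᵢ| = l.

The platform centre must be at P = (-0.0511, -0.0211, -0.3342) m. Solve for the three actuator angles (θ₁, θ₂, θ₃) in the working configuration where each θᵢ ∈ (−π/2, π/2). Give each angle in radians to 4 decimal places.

θ₁ = 0.3493, θ₂ = 0.0875, θ₃ = -0.0873

arm 1 (φ=0.0°): x'=-0.0511, y'=-0.0211
  A cos θ + B sin θ = C:  0.1411·cos θ + -0.3342·sin θ = 0.0182
  γ=atan2(-0.3342,0.1411)=-1.1713;  ψ=arccos(0.0501)=1.5206;  θ1=γ+ψ≈0.3493
arm 2 (φ=120.0°): x'=0.0073, y'=0.0548
  A=0.0827, B=-0.3342, C=(l²−L²−A²−y'²−z²)/(2L)=0.0532
  γ=atan2(-0.3342,0.0827)=-1.3281;  ψ=arccos(0.1546)=1.4156;  θ2=γ+ψ≈0.0875
arm 3 (φ=240.0°): x'=0.0438, y'=-0.0337
  A=0.0462, B=-0.3342, C=(l²−L²−A²−y'²−z²)/(2L)=0.0751
  γ=atan2(-0.3342,0.0462)=-1.4335;  ψ=arccos(0.2227)=1.3462;  θ3=γ+ψ≈-0.0873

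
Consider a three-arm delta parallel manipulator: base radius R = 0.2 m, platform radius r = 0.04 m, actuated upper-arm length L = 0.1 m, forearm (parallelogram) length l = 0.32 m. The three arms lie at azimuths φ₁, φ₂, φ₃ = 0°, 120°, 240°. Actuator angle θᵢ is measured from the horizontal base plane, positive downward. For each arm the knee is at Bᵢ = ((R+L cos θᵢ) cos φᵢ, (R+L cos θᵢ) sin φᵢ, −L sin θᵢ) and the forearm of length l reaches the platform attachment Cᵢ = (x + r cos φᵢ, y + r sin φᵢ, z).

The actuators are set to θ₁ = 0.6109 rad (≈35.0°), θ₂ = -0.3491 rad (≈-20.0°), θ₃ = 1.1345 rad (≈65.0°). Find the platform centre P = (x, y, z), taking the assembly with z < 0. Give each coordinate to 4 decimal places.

φ1=0.0°: virtual centre (0.2419, 0.0000, -0.0574), radius l
arm 2 at φ=120.0°: (R−r)+L cos θ2 = 0.2540;  S2 = (-0.1270, 0.2199, 0.0342)
S3 = (0.2023·cos240.0°, 0.2023·sin240.0°, -0.0906) = (-0.1011, -0.1752, -0.0906)
|S₂|²−|S₁|² = 0.0039;  |S₃|²−|S₁|² = -0.0127
[-0.7378 0.4399 0.1831]·P = 0.0039;  [-0.6861 -0.3503 -0.0665]·P = -0.0127
Cramer: x(z) = 0.0076+0.0623z;  y(z) = 0.0214-0.3119z
quadratic in z: (1.1012)z²+(0.0722)z+(-0.0437)=0, √Δ=0.4447 → z ∈ {-0.2347, 0.1692}; z = -0.2347 (taking z<0)
x = -0.0071, y = 0.0946

(-0.0071, 0.0946, -0.2347)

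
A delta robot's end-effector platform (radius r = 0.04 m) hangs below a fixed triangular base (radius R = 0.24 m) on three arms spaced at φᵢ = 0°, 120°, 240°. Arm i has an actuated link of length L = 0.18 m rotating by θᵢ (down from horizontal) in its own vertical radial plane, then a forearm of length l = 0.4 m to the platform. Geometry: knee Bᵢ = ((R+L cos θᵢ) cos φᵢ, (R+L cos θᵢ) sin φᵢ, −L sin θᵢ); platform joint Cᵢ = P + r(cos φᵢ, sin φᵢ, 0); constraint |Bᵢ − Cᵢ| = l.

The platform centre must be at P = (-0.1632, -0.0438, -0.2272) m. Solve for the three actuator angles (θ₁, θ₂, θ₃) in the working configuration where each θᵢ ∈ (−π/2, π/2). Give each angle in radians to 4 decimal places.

rotate P by −φ1: (-0.1632, -0.0438, -0.2272)
  A=0.3632, B=-0.2272, C=(l²−L²−A²−y'²−z²)/(2L)=-0.1607
  θ1 = atan2(B,A) + arccos(C/0.4284) = 1.3963
rotate P by −φ2: (0.0437, 0.1632, -0.2272)
  A cos θ + B sin θ = C:  0.1563·cos θ + -0.2272·sin θ = 0.0692
  γ=atan2(-0.2272,0.1563)=-0.9681;  ψ=arccos(0.2507)=1.3173;  θ2=γ+ψ≈0.3492
rotate P by −φ3: (0.1195, -0.1194, -0.2272)
  A=0.0805, B=-0.2272, C=(l²−L²−A²−y'²−z²)/(2L)=0.1534
  √(A²+B²)=0.2410;  θ3 = -1.2304+0.8807 ≈ -0.3497

θ₁ = 1.3963, θ₂ = 0.3492, θ₃ = -0.3497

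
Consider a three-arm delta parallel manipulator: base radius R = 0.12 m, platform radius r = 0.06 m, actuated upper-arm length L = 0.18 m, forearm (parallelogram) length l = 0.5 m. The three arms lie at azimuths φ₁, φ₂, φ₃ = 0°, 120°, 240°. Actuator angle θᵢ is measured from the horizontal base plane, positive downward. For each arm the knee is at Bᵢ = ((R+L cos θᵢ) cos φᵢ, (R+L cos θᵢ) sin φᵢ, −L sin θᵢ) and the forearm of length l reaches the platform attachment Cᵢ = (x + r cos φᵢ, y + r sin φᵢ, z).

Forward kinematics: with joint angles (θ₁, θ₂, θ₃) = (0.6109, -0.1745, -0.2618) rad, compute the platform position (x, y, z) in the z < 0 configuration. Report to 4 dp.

(-0.1854, -0.0158, -0.4121)

φ1=0.0°: virtual centre (0.2074, 0.0000, -0.1032), radius l
S2 = (0.2373·cos120.0°, 0.2373·sin120.0°, 0.0313) = (-0.1186, 0.2055, 0.0313)
S3 = (0.2339·cos240.0°, 0.2339·sin240.0°, 0.0466) = (-0.1169, -0.2025, 0.0466)
eliminate P² terms by subtracting sphere 1 from 2 and 3
[-0.6522 0.4110 0.2690]·P = 0.0036;  [-0.6488 -0.4051 0.2997]·P = 0.0032
det = 0.5308;  x = -0.0052+0.4373z,  y = 0.0005+0.0394z
sphere 1 gives Az²+Bz+C=0 with A=1.1928, B=0.0206, C=-0.1941;  B²−4AC=0.9266;  roots -0.4121, 0.3949;  negative root z = -0.4121
x = -0.1854, y = -0.0158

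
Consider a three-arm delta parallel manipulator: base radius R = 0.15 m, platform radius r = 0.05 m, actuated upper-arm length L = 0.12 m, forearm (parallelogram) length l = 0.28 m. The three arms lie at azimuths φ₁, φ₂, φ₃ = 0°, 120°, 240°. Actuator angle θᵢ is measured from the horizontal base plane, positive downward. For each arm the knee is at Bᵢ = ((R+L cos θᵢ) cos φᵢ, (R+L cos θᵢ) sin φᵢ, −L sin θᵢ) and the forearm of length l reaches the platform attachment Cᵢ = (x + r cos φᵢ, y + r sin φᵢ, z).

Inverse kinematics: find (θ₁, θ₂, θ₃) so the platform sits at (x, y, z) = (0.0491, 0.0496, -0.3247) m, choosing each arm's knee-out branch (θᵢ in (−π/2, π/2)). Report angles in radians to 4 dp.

θ₁ = 0.7856, θ₂ = 0.9602, θ₃ = 1.3970

arm 1 (φ=0.0°): x'=0.0491, y'=0.0496
  e−x'=0.0509;  (l²−L²−(e−x')²−y'²−z²)/2L = -0.1937
  √(A²+B²)=0.3287;  θ1 = -1.4153+2.2009 ≈ 0.7856
φ2=120.0° → target in arm frame (0.0184, -0.0673)
  A cos θ + B sin θ = C:  0.0816·cos θ + -0.3247·sin θ = -0.2193
  θ2 = atan2(B,A) + arccos(C/0.3348) = 0.9602
φ3=240.0° → target in arm frame (-0.0675, 0.0177)
  A cos θ + B sin θ = C:  0.1675·cos θ + -0.3247·sin θ = -0.2908
  θ3 = atan2(B,A) + arccos(C/0.3654) = 1.3970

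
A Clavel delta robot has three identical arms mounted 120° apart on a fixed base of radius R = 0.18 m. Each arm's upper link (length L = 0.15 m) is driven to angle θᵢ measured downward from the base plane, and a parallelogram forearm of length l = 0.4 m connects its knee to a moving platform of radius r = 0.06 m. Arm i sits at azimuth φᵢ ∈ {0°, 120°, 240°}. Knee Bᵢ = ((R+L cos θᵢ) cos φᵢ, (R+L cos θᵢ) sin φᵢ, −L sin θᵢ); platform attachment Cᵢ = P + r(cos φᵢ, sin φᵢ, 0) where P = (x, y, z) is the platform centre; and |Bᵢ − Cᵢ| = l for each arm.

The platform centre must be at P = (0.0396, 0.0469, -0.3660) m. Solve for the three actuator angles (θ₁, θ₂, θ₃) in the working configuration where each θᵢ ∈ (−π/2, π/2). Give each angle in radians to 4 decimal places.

θ₁ = 0.2618, θ₂ = 0.3494, θ₃ = 0.6982

rotate P by −φ1: (0.0396, 0.0469, -0.3660)
  e−x'=0.0804;  (l²−L²−(e−x')²−y'²−z²)/2L = -0.0171
  √(A²+B²)=0.3747;  θ1 = -1.3546+1.6164 ≈ 0.2618
arm 2 (φ=120.0°): x'=0.0208, y'=-0.0577
  A=0.0992, B=-0.3660, C=(l²−L²−A²−y'²−z²)/(2L)=-0.0321
  θ2 = atan2(B,A) + arccos(C/0.3792) = 0.3494
rotate P by −φ3: (-0.0604, 0.0108, -0.3660)
  A=0.1804, B=-0.3660, C=(l²−L²−A²−y'²−z²)/(2L)=-0.0971
  γ=atan2(-0.3660,0.1804)=-1.1128;  ψ=arccos(-0.2379)=1.8110;  θ3=γ+ψ≈0.6982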